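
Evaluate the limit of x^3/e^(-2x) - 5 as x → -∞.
The quotient is an ∞/∞ indeterminate form as x → -∞.
Compare growth rates of the dominant terms (exponentials ≫ polynomials ≫ logarithms), or apply L'Hôpital's rule; the quotient → 0.
Adding the constant: 0 - 5 = -5. Limit = -5.

Final answer: -5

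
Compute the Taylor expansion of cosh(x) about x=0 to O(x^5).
x^4/24 + x^2/2 + 1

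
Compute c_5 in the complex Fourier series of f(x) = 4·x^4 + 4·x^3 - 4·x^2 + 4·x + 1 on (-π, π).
Compute the real Fourier coefficients first: a_5 = 592/625 - 32·π^2/25, b_5 = 152/125 + 8·π^2/5.
Then c_5 = (a_5 − i·b_5)/2 = -16·π^2/25 + 296/625 - 4·i·π^2/5 - 76·i/125.

Final answer: -16·π^2/25 + 296/625 - 4·i·π^2/5 - 76·i/125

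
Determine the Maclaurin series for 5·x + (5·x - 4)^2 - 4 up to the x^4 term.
25·x^2 - 35·x + 12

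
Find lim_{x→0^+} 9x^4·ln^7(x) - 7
The product is a 0·∞ indeterminate form at x → 0⁺.
Rewrite the product as 9·ln^7(x) / x^(-4) and apply L'Hôpital, or use the standard hierarchy x^(-4) ≫ |ln x|^7 as x → 0⁺.
The indeterminate product → 0, so the limit = -7.

Final answer: -7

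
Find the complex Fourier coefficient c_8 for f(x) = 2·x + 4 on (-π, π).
Compute the real Fourier coefficients first: a_8 = 0, b_8 = -1/2.
Then c_8 = (a_8 − i·b_8)/2 = i/4.

Final answer: i/4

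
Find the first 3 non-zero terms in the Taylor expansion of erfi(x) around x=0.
x^5/(5·√(π)) + 2·x^3/(3·√(π)) + 2·x/√(π)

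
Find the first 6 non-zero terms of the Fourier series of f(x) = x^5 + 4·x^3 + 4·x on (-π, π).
(-32·π^2 + 2·π^4 + 200)·sin(x) + (-π^4 - 11/2 + π^2)·sin(2·x) + (152/81 + 32·π^2/27 + 2·π^4/3)·sin(3·x) + (-π^4/2 - 11·π^2/8 - 95/64)·sin(4·x) + (808/625 + 32·π^2/25 + 2·π^4/5)·sin(5·x) + (-π^4/3 - 31·π^2/27 - 185/162)·sin(6·x)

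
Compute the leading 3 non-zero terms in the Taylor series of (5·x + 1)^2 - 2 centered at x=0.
25·x^2 + 10·x - 1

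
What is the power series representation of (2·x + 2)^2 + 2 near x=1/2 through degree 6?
11 + 12·(x - 1/2) + 4·(x - 1/2)^2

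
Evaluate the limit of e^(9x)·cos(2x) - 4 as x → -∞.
Evaluate the dominant behaviour as x → -∞; each term tends to a finite value or vanishes.
Limit = -4.

Final answer: -4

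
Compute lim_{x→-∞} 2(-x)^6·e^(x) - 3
The product is a 0·∞ indeterminate form at x → -∞.
Rewrite the product as 2(-x)^6 / e^(-x) (an ∞/∞ form) and apply L'Hôpital, or use the standard hierarchy e^(|x|) ≫ |(-x)^6| as x → -∞.
The indeterminate product → 0, so the limit = -3.

Final answer: -3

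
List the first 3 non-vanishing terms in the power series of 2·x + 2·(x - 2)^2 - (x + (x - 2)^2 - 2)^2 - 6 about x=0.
-11·x^2 + 6·x - 2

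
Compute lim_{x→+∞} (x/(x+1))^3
As x → +∞: x/(x+1) = 1/(1 + 1/x) → 1, and the 3rd power of a limit-1 base also → 1.
Limit = 1.

Final answer: 1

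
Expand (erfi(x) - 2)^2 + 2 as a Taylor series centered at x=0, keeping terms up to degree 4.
8·x^4/(3·π) - 8·x^3/(3·√(π)) + 4·x^2/π - 8·x/√(π) + 6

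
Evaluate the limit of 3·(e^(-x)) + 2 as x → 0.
Direct substitution at x = 0 gives 5.

Final answer: 5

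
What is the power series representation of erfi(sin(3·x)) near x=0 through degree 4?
9·x^3/√(π) + 6·x/√(π)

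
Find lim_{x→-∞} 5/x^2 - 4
Evaluate the dominant behaviour as x → -∞; each term tends to a finite value or vanishes.
Limit = -4.

Final answer: -4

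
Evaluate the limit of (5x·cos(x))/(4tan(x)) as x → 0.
Both numerator and denominator → 0 as x → 0; this is a 0/0 indeterminate form.
Expand each to leading order near x = 0: numerator ~ 5·x, denominator ~ 4·x.
The limit of the ratio is 5/4.

Final answer: 5/4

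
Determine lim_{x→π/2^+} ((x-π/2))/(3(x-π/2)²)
Both numerator and denominator → 0 as x → π/2^+; this is a 0/0 indeterminate form.
Expand each to leading order near x = π/2: numerator ~ (x - π/2), denominator ~ 3·(x - π/2)^2.
The limit of the ratio is ∞.

Final answer: ∞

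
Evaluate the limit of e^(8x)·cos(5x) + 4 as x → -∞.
Evaluate the dominant behaviour as x → -∞; each term tends to a finite value or vanishes.
Limit = 4.

Final answer: 4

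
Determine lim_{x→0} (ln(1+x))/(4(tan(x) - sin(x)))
Both numerator and denominator → 0 as x → 0; this is a 0/0 indeterminate form.
Expand each to leading order near x = 0: numerator ~ x, denominator ~ 2·x^3.
The limit of the ratio is ∞.

Final answer: ∞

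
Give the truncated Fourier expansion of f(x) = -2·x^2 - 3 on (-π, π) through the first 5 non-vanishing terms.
8·cos(x) - 2·cos(2·x) + 8·cos(3·x)/9 - cos(4·x)/2 - 2·π^2/3 - 3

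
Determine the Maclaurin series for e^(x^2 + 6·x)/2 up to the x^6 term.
3839·x^6/60 + 519·x^5/10 + 145·x^4/4 + 21·x^3 + 19·x^2/2 + 3·x + 1/2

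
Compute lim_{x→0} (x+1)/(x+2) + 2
Direct substitution at x = 0 gives 5/2.

Final answer: 5/2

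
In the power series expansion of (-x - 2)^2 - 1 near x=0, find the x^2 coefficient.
Expand to order 2: (-x - 2)^2 - 1 = x^2 + 4·x + 3 + O(x^3).
The coefficient of x^2 is 1.

Final answer: 1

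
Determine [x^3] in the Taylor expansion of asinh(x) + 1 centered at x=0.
Expand to order 3: asinh(x) + 1 = -x^3/6 + x + 1 + O(x^4).
The coefficient of x^3 is -1/6.

Final answer: -1/6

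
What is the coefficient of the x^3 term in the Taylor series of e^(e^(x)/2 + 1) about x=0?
Expand to order 3: e^(e^(x)/2 + 1) = 11·x^3·e^(3/2)/48 + 3·x^2·e^(3/2)/8 + x·e^(3/2)/2 + e^(3/2) + O(x^4).
The coefficient of x^3 is 11·e^(3/2)/48.

Final answer: 11·e^(3/2)/48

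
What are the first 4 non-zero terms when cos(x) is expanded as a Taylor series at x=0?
-x^6/720 + x^4/24 - x^2/2 + 1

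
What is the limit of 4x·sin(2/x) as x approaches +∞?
As x → +∞: let u = 2/x → 0⁺; then 4·x·sin(2/x) = 4·2·sin(u)/u → 4·2·1 = 8.
Limit = 8.

Final answer: 8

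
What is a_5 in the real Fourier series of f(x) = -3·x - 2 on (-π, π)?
a_5 = (1/π) ∫_{-π}^{π} f(x)·cos(5x) dx.
Evaluate the integral (use parity and integration by parts as needed): a_5 = 0.

Final answer: 0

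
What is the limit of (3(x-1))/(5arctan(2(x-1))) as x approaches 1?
Both numerator and denominator → 0 as x → 1; this is a 0/0 indeterminate form.
Expand each to leading order near x = 1: numerator ~ 3·(x - 1), denominator ~ 10·(x - 1).
The limit of the ratio is 3/10.

Final answer: 3/10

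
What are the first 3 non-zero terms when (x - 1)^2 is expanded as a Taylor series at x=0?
x^2 - 2·x + 1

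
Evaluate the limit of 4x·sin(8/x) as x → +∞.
As x → +∞: let u = 8/x → 0⁺; then 4·x·sin(8/x) = 4·8·sin(u)/u → 4·8·1 = 32.
Limit = 32.

Final answer: 32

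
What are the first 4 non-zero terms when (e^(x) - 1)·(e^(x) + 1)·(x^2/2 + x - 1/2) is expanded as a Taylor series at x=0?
2·x^4 + 7·x^3/3 + x^2 - x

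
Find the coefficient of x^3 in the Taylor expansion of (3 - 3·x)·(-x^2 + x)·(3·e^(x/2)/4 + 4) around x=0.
Expand to order 3: (3 - 3·x)·(-x^2 + x)·(3·e^(x/2)/4 + 4) = 393·x^3/32 - 219·x^2/8 + 57·x/4 + O(x^4).
The coefficient of x^3 is 393/32.

Final answer: 393/32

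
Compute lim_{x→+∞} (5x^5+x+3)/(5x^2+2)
This is an ∞/∞ indeterminate form as x → +∞.
Divide numerator and denominator by x^5 and let the lower-order terms vanish; the numerator's degree 5 exceeds the denominator's degree 2, so the quotient diverges.
Limit = ∞.

Final answer: ∞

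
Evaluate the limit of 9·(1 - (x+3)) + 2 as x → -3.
Direct substitution at x = -3 gives 11.

Final answer: 11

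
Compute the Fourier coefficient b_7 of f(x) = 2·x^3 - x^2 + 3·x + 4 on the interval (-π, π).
b_7 = (1/π) ∫_{-π}^{π} f(x)·sin(7x) dx.
Evaluate the integral (use parity and integration by parts as needed): b_7 = 270/343 + 4·π^2/7.

Final answer: 270/343 + 4·π^2/7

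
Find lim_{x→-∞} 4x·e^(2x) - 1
The product is a 0·∞ indeterminate form at x → -∞.
Rewrite the product as 4x / e^(-2x) (an ∞/∞ form) and apply L'Hôpital, or use the standard hierarchy e^(2|x|) ≫ |x| as x → -∞.
The indeterminate product → 0, so the limit = -1.

Final answer: -1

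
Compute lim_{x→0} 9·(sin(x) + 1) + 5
Direct substitution at x = 0 gives 14.

Final answer: 14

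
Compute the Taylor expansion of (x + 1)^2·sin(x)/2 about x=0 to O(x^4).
5·x^3/12 + x^2 + x/2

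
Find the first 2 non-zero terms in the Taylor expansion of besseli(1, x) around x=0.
x^3/16 + x/2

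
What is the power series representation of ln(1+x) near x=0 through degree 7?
x^7/7 - x^6/6 + x^5/5 - x^4/4 + x^3/3 - x^2/2 + x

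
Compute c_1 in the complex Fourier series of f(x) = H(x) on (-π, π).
Compute the real Fourier coefficients first: a_1 = 0, b_1 = 2/π.
Then c_1 = (a_1 − i·b_1)/2 = -i/π.

Final answer: -i/π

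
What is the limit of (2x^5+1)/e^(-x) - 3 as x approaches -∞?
The quotient is an ∞/∞ indeterminate form as x → -∞.
Compare growth rates of the dominant terms (exponentials ≫ polynomials ≫ logarithms), or apply L'Hôpital's rule; the quotient → 0.
Adding the constant: 0 - 3 = -3. Limit = -3.

Final answer: -3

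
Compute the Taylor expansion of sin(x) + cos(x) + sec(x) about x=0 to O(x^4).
-x^3/6 + x + 2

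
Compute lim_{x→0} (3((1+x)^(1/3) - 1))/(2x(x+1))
Both numerator and denominator → 0 as x → 0; this is a 0/0 indeterminate form.
Expand each to leading order near x = 0: numerator ~ x, denominator ~ 2·x.
The limit of the ratio is 1/2.

Final answer: 1/2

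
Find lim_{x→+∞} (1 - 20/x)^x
As x → +∞: this is the defining limit (1 - 20/x)^x → e^(-20).
Limit = e^(-20).

Final answer: e^(-20)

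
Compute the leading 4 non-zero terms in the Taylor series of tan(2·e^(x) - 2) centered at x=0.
49·x^4/12 + 3·x^3 + x^2 + 2·x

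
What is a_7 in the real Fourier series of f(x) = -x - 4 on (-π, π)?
a_7 = (1/π) ∫_{-π}^{π} f(x)·cos(7x) dx.
Evaluate the integral (use parity and integration by parts as needed): a_7 = 0.

Final answer: 0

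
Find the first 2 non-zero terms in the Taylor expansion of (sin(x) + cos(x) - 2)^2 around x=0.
1 - 2·x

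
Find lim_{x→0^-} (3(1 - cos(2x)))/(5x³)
Both numerator and denominator → 0 as x → 0^-; this is a 0/0 indeterminate form.
Expand each to leading order near x = 0: numerator ~ 6·x^2, denominator ~ 5·x^3.
The limit of the ratio is -∞.

Final answer: -∞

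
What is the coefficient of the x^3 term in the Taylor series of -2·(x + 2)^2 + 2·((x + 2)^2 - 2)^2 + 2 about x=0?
Expand to order 3: -2·(x + 2)^2 + 2·((x + 2)^2 - 2)^2 + 2 = 16·x^3 + 38·x^2 + 24·x + 2 + O(x^4).
The coefficient of x^3 is 16.

Final answer: 16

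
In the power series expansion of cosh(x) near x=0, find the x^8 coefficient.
Expand to order 8: cosh(x) = x^8/40320 + x^6/720 + x^4/24 + x^2/2 + 1 + O(x^9).
The coefficient of x^8 is 1/40320.

Final answer: 1/40320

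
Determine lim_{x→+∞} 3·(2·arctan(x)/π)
Evaluate the dominant behaviour as x → +∞; each term tends to a finite value or vanishes.
Limit = 3.

Final answer: 3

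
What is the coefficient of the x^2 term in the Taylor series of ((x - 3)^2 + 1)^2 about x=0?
Expand to order 2: ((x - 3)^2 + 1)^2 = 56·x^2 - 120·x + 100 + O(x^3).
The coefficient of x^2 is 56.

Final answer: 56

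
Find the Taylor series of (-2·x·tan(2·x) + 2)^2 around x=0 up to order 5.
-16·x^4/3 - 16·x^2 + 4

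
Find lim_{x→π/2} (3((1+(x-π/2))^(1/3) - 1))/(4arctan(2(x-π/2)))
Both numerator and denominator → 0 as x → π/2; this is a 0/0 indeterminate form.
Expand each to leading order near x = π/2: numerator ~ (x - π/2), denominator ~ 8·(x - π/2).
The limit of the ratio is 1/8.

Final answer: 1/8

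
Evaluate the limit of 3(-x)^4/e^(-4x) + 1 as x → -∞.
The quotient is an ∞/∞ indeterminate form as x → -∞.
Compare growth rates of the dominant terms (exponentials ≫ polynomials ≫ logarithms), or apply L'Hôpital's rule; the quotient → 0.
Adding the constant: 0 + 1 = 1. Limit = 1.

Final answer: 1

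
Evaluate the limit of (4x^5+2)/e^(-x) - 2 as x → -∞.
The quotient is an ∞/∞ indeterminate form as x → -∞.
Compare growth rates of the dominant terms (exponentials ≫ polynomials ≫ logarithms), or apply L'Hôpital's rule; the quotient → 0.
Adding the constant: 0 - 2 = -2. Limit = -2.

Final answer: -2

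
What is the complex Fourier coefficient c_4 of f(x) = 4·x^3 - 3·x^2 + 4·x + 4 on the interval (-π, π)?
Compute the real Fourier coefficients first: a_4 = -3/4, b_4 = -2·π^2 - 5/4.
Then c_4 = (a_4 − i·b_4)/2 = -3/8 + 5·i/8 + i·π^2.

Final answer: -3/8 + 5·i/8 + i·π^2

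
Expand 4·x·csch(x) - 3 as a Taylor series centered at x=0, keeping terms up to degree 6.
-31·x^6/3780 + 7·x^4/90 - 2·x^2/3 + 1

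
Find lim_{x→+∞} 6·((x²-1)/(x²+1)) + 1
Evaluate the dominant behaviour as x → +∞; each term tends to a finite value or vanishes.
Limit = 7.

Final answer: 7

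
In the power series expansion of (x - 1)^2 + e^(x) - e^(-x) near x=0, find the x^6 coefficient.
Expand to order 6: (x - 1)^2 + e^(x) - e^(-x) = x^5/60 + x^3/3 + x^2 + 1 + O(x^7).
The coefficient of x^6 is 0.

Final answer: 0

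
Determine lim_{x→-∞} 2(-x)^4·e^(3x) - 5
The product is a 0·∞ indeterminate form at x → -∞.
Rewrite the product as 2(-x)^4 / e^(-3x) (an ∞/∞ form) and apply L'Hôpital, or use the standard hierarchy e^(3|x|) ≫ |(-x)^4| as x → -∞.
The indeterminate product → 0, so the limit = -5.

Final answer: -5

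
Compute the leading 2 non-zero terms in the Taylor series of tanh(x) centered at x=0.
-x^3/3 + x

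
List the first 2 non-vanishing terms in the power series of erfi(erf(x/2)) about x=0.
x^3·(-1/(6·π) + 2/(3·π^2)) + 2·x/π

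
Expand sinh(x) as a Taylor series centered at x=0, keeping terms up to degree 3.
x^3/6 + x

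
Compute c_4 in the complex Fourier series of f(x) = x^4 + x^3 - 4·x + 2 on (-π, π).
Compute the real Fourier coefficients first: a_4 = -3/16 + π^2/2, b_4 = 35/16 - π^2/2.
Then c_4 = (a_4 − i·b_4)/2 = -3/32 + π^2/4 - 35·i/32 + i·π^2/4.

Final answer: -3/32 + π^2/4 - 35·i/32 + i·π^2/4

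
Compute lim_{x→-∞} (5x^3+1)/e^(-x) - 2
The quotient is an ∞/∞ indeterminate form as x → -∞.
Compare growth rates of the dominant terms (exponentials ≫ polynomials ≫ logarithms), or apply L'Hôpital's rule; the quotient → 0.
Adding the constant: 0 - 2 = -2. Limit = -2.

Final answer: -2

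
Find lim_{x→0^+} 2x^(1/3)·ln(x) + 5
The product is a 0·∞ indeterminate form at x → 0⁺.
Rewrite the product as 2·ln(x) / x^(-1/3) and apply L'Hôpital, or use the standard hierarchy x^(-1/3) ≫ |ln x| as x → 0⁺.
The indeterminate product → 0, so the limit = 5.

Final answer: 5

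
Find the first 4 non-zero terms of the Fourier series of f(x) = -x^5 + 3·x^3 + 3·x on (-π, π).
(-270 - 2·π^4 + 46·π^2)·sin(x) + (-8·π^2 + 9 + π^4)·sin(2·x) + (-2·π^4/3 - 26/81 + 94·π^2/27)·sin(3·x) + (-17·π^2/8 - 45/64 + π^4/2)·sin(4·x)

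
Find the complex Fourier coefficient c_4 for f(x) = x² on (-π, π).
Compute the real Fourier coefficients first: a_4 = 1/4, b_4 = 0.
Then c_4 = (a_4 − i·b_4)/2 = 1/8.

Final answer: 1/8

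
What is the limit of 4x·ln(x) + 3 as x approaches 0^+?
The product is a 0·∞ indeterminate form at x → 0⁺.
Rewrite the product as 4·ln(x) / x^(-1) and apply L'Hôpital, or use the standard hierarchy x^(-1) ≫ |ln x| as x → 0⁺.
The indeterminate product → 0, so the limit = 3.

Final answer: 3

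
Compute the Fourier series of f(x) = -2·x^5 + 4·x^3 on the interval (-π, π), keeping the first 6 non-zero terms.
(-528 - 4·π^4 + 88·π^2)·sin(x) + (-14·π^2 + 21 + 2·π^4)·sin(2·x) + (-4·π^4/3 - 304/81 + 152·π^2/27)·sin(3·x) + (-13·π^2/4 + 39/32 + π^4)·sin(4·x) + (-4·π^4/5 - 336/625 + 56·π^2/25)·sin(5·x) + (-46·π^2/27 + 23/81 + 2·π^4/3)·sin(6·x)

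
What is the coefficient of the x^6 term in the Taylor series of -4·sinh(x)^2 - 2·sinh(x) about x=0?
Expand to order 6: -4·sinh(x)^2 - 2·sinh(x) = -8·x^6/45 - x^5/60 - 4·x^4/3 - x^3/3 - 4·x^2 - 2·x + O(x^7).
The coefficient of x^6 is -8/45.

Final answer: -8/45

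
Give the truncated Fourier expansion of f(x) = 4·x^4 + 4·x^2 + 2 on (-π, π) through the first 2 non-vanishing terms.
(176 - 32·π^2)·cos(x) + 2 + 4·π^2/3 + 4·π^4/5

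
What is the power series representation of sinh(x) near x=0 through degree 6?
x^5/120 + x^3/6 + x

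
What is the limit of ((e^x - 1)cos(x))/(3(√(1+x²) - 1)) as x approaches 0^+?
Both numerator and denominator → 0 as x → 0^+; this is a 0/0 indeterminate form.
Expand each to leading order near x = 0: numerator ~ x, denominator ~ 3·x^2/2.
The limit of the ratio is ∞.

Final answer: ∞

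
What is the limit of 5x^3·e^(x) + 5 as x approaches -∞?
The product is a 0·∞ indeterminate form at x → -∞.
Rewrite the product as 5x^3 / e^(-x) (an ∞/∞ form) and apply L'Hôpital, or use the standard hierarchy e^(|x|) ≫ |x^3| as x → -∞.
The indeterminate product → 0, so the limit = 5.

Final answer: 5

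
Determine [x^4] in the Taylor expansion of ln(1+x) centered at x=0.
Expand to order 4: ln(1+x) = -x^4/4 + x^3/3 - x^2/2 + x + O(x^5).
The coefficient of x^4 is -1/4.

Final answer: -1/4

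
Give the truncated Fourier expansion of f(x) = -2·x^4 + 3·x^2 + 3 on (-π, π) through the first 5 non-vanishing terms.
(-108 + 16·π^2)·cos(x) + (9 - 4·π^2)·cos(2·x) + (-68/27 + 16·π^2/9)·cos(3·x) + (9/8 - π^2)·cos(4·x) - 2·π^4/5 + 3 + π^2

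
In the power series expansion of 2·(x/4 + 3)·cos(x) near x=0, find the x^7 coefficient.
Expand to order 7: 2·(x/4 + 3)·cos(x) = -x^7/1440 - x^6/120 + x^5/48 + x^4/4 - x^3/4 - 3·x^2 + x/2 + 6 + O(x^8).
The coefficient of x^7 is -1/1440.

Final answer: -1/1440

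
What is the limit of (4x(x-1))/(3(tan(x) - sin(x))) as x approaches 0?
Both numerator and denominator → 0 as x → 0; this is a 0/0 indeterminate form.
Expand each to leading order near x = 0: numerator ~ -4·x, denominator ~ 3·x^3/2.
The limit of the ratio is -∞.

Final answer: -∞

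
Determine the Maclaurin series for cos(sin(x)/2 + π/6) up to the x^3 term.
5·x^3/96 - √(3)·x^2/16 - x/4 + √(3)/2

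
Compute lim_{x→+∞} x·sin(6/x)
As x → +∞: let u = 6/x → 0⁺; then x·sin(6/x) = 6·sin(u)/u → 6·1 = 6.
Limit = 6.

Final answer: 6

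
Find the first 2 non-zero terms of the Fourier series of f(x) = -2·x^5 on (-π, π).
(-480 - 4·π^4 + 80·π^2)·sin(x) + (-10·π^2 + 15 + 2·π^4)·sin(2·x)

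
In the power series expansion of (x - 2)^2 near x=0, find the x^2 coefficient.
Expand to order 2: (x - 2)^2 = x^2 - 4·x + 4 + O(x^3).
The coefficient of x^2 is 1.

Final answer: 1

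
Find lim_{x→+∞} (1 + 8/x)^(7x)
As x → +∞: write (1 + 8/x)^(7x) = ((1 + 8/x)^x)^7 → (e^8)^7 = e^56.
Limit = e^(56).

Final answer: e^(56)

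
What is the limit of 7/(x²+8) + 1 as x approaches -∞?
Evaluate the dominant behaviour as x → -∞; each term tends to a finite value or vanishes.
Limit = 1.

Final answer: 1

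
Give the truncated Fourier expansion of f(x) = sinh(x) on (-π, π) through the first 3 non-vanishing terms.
sin(x)·sinh(π)/π - 4·sin(2·x)·sinh(π)/(5·π) + 3·sin(3·x)·sinh(π)/(5·π)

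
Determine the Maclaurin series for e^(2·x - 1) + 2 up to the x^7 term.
8·x^7·e^(-1)/315 + 4·x^6·e^(-1)/45 + 4·x^5·e^(-1)/15 + 2·x^4·e^(-1)/3 + 4·x^3·e^(-1)/3 + 2·x^2·e^(-1) + 2·x·e^(-1) + e^(-1) + 2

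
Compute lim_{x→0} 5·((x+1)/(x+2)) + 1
Direct substitution at x = 0 gives 7/2.

Final answer: 7/2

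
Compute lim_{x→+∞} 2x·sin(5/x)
As x → +∞: let u = 5/x → 0⁺; then 2·x·sin(5/x) = 2·5·sin(u)/u → 2·5·1 = 10.
Limit = 10.

Final answer: 10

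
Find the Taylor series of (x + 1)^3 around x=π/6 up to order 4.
π^3/216 + π^2/12 + 1 + π/2 + (π^2/12 + 3 + π)·(x - π/6) + (π/2 + 3)·(x - π/6)^2 + (x - π/6)^3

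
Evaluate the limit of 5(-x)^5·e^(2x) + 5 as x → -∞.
The product is a 0·∞ indeterminate form at x → -∞.
Rewrite the product as 5(-x)^5 / e^(-2x) (an ∞/∞ form) and apply L'Hôpital, or use the standard hierarchy e^(2|x|) ≫ |(-x)^5| as x → -∞.
The indeterminate product → 0, so the limit = 5.

Final answer: 5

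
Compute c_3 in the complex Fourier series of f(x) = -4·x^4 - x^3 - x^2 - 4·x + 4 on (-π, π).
Compute the real Fourier coefficients first: a_3 = -52/27 + 32·π^2/9, b_3 = -2·π^2/3 - 20/9.
Then c_3 = (a_3 − i·b_3)/2 = -26/27 + 16·π^2/9 + 10·i/9 + i·π^2/3.

Final answer: -26/27 + 16·π^2/9 + 10·i/9 + i·π^2/3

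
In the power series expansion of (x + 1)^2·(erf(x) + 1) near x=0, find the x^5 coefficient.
Expand to order 5: (x + 1)^2·(erf(x) + 1) = -7·x^5/(15·√(π)) - 4·x^4/(3·√(π)) + 4·x^3/(3·√(π)) + x^2·(1 + 4/√(π)) + x·(2/√(π) + 2) + 1 + O(x^6).
The coefficient of x^5 is -7/(15·√(π)).

Final answer: -7/(15·√(π))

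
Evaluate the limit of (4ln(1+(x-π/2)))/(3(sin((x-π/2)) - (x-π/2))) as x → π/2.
Both numerator and denominator → 0 as x → π/2; this is a 0/0 indeterminate form.
Expand each to leading order near x = π/2: numerator ~ 4·(x - π/2), denominator ~ -(x - π/2)^3/2.
The limit of the ratio is -∞.

Final answer: -∞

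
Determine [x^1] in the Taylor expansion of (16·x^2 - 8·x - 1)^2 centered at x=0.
Expand to order 1: (16·x^2 - 8·x - 1)^2 = 16·x + 1 + O(x^2).
The coefficient of x^1 is 16.

Final answer: 16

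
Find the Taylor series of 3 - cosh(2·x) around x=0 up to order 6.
-4·x^6/45 - 2·x^4/3 - 2·x^2 + 2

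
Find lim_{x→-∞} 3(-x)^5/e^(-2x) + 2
The quotient is an ∞/∞ indeterminate form as x → -∞.
Compare growth rates of the dominant terms (exponentials ≫ polynomials ≫ logarithms), or apply L'Hôpital's rule; the quotient → 0.
Adding the constant: 0 + 2 = 2. Limit = 2.

Final answer: 2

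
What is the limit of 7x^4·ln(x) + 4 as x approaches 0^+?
The product is a 0·∞ indeterminate form at x → 0⁺.
Rewrite the product as 7·ln(x) / x^(-4) and apply L'Hôpital, or use the standard hierarchy x^(-4) ≫ |ln x| as x → 0⁺.
The indeterminate product → 0, so the limit = 4.

Final answer: 4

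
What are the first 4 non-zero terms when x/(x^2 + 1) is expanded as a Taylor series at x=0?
-x^7 + x^5 - x^3 + x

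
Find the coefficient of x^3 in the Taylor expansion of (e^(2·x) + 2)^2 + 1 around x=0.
Expand to order 3: (e^(2·x) + 2)^2 + 1 = 16·x^3 + 16·x^2 + 12·x + 10 + O(x^4).
The coefficient of x^3 is 16.

Final answer: 16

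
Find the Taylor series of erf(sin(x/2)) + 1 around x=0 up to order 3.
-x^3/(8·√(π)) + x/√(π) + 1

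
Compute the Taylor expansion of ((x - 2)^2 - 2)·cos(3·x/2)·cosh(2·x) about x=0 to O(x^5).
-359·x^4/192 - 7·x^3/2 + 11·x^2/4 - 4·x + 2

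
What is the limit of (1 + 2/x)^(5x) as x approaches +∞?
As x → +∞: write (1 + 2/x)^(5x) = ((1 + 2/x)^x)^5 → (e^2)^5 = e^10.
Limit = e^(10).

Final answer: e^(10)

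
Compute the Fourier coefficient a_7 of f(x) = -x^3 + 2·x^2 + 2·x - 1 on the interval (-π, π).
a_7 = (1/π) ∫_{-π}^{π} f(x)·cos(7x) dx.
Evaluate the integral (use parity and integration by parts as needed): a_7 = -8/49.

Final answer: -8/49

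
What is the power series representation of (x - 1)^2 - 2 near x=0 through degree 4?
x^2 - 2·x - 1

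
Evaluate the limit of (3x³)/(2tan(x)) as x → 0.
Both numerator and denominator → 0 as x → 0; this is a 0/0 indeterminate form.
Expand each to leading order near x = 0: numerator ~ 3·x^3, denominator ~ 2·x.
The limit of the ratio is 0.

Final answer: 0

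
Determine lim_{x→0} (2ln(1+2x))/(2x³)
Both numerator and denominator → 0 as x → 0; this is a 0/0 indeterminate form.
Expand each to leading order near x = 0: numerator ~ 4·x, denominator ~ 2·x^3.
The limit of the ratio is ∞.

Final answer: ∞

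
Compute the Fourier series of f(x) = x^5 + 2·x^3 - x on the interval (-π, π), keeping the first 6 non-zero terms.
(-36·π^2 + 2·π^4 + 214)·sin(x) + (-π^4 - 7/2 + 3·π^2)·sin(2·x) + (-4·π^2/27 - 46/81 + 2·π^4/3)·sin(3·x) + (-π^4/2 - 3·π^2/8 + 41/64)·sin(4·x) + (-322/625 + 12·π^2/25 + 2·π^4/5)·sin(5·x) + (-π^4/3 - 13·π^2/27 + 67/162)·sin(6·x)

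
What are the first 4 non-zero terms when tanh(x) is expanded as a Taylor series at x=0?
-17·x^7/315 + 2·x^5/15 - x^3/3 + x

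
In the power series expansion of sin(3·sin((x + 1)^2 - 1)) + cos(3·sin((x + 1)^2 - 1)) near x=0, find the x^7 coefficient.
Expand to order 7: sin(3·sin((x + 1)^2 - 1)) + cos(3·sin((x + 1)^2 - 1)) = -64661·x^7/105 + 1172·x^6/5 + 1318·x^5/5 + 27·x^4/2 - 58·x^3 - 15·x^2 + 6·x + 1 + O(x^8).
The coefficient of x^7 is -64661/105.

Final answer: -64661/105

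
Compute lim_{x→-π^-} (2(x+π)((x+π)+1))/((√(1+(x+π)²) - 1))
Both numerator and denominator → 0 as x → -π^-; this is a 0/0 indeterminate form.
Expand each to leading order near x = -π: numerator ~ 2·(x + π), denominator ~ (x + π)^2/2.
The limit of the ratio is -∞.

Final answer: -∞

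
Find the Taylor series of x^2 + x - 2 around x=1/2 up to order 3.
-5/4 + 2·(x - 1/2) + (x - 1/2)^2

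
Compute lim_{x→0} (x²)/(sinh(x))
Both numerator and denominator → 0 as x → 0; this is a 0/0 indeterminate form.
Expand each to leading order near x = 0: numerator ~ x^2, denominator ~ x.
The limit of the ratio is 0.

Final answer: 0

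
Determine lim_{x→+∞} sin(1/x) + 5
Evaluate the dominant behaviour as x → +∞; each term tends to a finite value or vanishes.
Limit = 5.

Final answer: 5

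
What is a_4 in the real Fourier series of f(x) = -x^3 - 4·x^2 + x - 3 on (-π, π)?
a_4 = (1/π) ∫_{-π}^{π} f(x)·cos(4x) dx.
Evaluate the integral (use parity and integration by parts as needed): a_4 = -1.

Final answer: -1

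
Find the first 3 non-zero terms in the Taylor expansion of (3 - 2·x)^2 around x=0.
4·x^2 - 12·x + 9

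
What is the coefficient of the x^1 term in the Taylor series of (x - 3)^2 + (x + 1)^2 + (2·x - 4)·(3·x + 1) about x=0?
Expand to order 1: (x - 3)^2 + (x + 1)^2 + (2·x - 4)·(3·x + 1) = 6 - 14·x + O(x^2).
The coefficient of x^1 is -14.

Final answer: -14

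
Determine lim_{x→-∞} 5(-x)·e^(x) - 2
The product is a 0·∞ indeterminate form at x → -∞.
Rewrite the product as 5(-x) / e^(-x) (an ∞/∞ form) and apply L'Hôpital, or use the standard hierarchy e^(|x|) ≫ |(-x)| as x → -∞.
The indeterminate product → 0, so the limit = -2.

Final answer: -2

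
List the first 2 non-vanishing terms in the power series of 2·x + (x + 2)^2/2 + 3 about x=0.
4·x + 5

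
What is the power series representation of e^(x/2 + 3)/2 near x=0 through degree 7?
x^7·e^(3)/1290240 + x^6·e^(3)/92160 + x^5·e^(3)/7680 + x^4·e^(3)/768 + x^3·e^(3)/96 + x^2·e^(3)/16 + x·e^(3)/4 + e^(3)/2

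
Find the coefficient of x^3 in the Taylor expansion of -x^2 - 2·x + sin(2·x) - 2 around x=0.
Expand to order 3: -x^2 - 2·x + sin(2·x) - 2 = -4·x^3/3 - x^2 - 2 + O(x^4).
The coefficient of x^3 is -4/3.

Final answer: -4/3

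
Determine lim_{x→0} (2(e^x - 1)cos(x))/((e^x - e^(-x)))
Both numerator and denominator → 0 as x → 0; this is a 0/0 indeterminate form.
Expand each to leading order near x = 0: numerator ~ 2·x, denominator ~ 2·x.
The limit of the ratio is 1.

Final answer: 1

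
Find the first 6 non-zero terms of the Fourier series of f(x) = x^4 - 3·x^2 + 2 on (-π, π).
(60 - 8·π^2)·cos(x) + (-6 + 2·π^2)·cos(2·x) + (52/27 - 8·π^2/9)·cos(3·x) + (-15/16 + π^2/2)·cos(4·x) + (348/625 - 8·π^2/25)·cos(5·x) - π^2 + 2 + π^4/5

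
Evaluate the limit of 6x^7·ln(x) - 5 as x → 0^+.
The product is a 0·∞ indeterminate form at x → 0⁺.
Rewrite the product as 6·ln(x) / x^(-7) and apply L'Hôpital, or use the standard hierarchy x^(-7) ≫ |ln x| as x → 0⁺.
The indeterminate product → 0, so the limit = -5.

Final answer: -5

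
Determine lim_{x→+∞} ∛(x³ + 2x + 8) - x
This is an ∞ − ∞ indeterminate form.
Multiply by (A² + AB + B²)/(A² + AB + B²) where A = ∛(x³+2x + 8), B = x to use A³ − B³ = (A−B)(A²+AB+B²); the x³ terms cancel, leaving (2x + 8)/(A²+AB+B²) with denominator ~ 3x², so the limit is 0.
Limit = 0.

Final answer: 0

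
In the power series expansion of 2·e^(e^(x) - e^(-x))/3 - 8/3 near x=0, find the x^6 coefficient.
Expand to order 6: 2·e^(e^(x) - e^(-x))/3 - 8/3 = 56·x^6/135 + 19·x^5/30 + 8·x^4/9 + 10·x^3/9 + 4·x^2/3 + 4·x/3 - 2 + O(x^7).
The coefficient of x^6 is 56/135.

Final answer: 56/135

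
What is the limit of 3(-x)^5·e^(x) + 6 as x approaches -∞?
The product is a 0·∞ indeterminate form at x → -∞.
Rewrite the product as 3(-x)^5 / e^(-x) (an ∞/∞ form) and apply L'Hôpital, or use the standard hierarchy e^(|x|) ≫ |(-x)^5| as x → -∞.
The indeterminate product → 0, so the limit = 6.

Final answer: 6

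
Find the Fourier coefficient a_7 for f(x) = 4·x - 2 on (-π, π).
a_7 = (1/π) ∫_{-π}^{π} f(x)·cos(7x) dx.
Evaluate the integral (use parity and integration by parts as needed): a_7 = 0.

Final answer: 0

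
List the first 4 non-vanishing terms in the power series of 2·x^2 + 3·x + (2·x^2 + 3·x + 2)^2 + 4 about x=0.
12·x^3 + 19·x^2 + 15·x + 8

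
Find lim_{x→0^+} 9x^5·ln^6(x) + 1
The product is a 0·∞ indeterminate form at x → 0⁺.
Rewrite the product as 9·ln^6(x) / x^(-5) and apply L'Hôpital, or use the standard hierarchy x^(-5) ≫ |ln x|^6 as x → 0⁺.
The indeterminate product → 0, so the limit = 1.

Final answer: 1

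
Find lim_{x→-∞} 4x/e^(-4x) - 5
The quotient is an ∞/∞ indeterminate form as x → -∞.
Compare growth rates of the dominant terms (exponentials ≫ polynomials ≫ logarithms), or apply L'Hôpital's rule; the quotient → 0.
Adding the constant: 0 - 5 = -5. Limit = -5.

Final answer: -5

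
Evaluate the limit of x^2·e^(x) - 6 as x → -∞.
The product is a 0·∞ indeterminate form at x → -∞.
Rewrite the product as x^2 / e^(-x) (an ∞/∞ form) and apply L'Hôpital, or use the standard hierarchy e^(|x|) ≫ |x^2| as x → -∞.
The indeterminate product → 0, so the limit = -6.

Final answer: -6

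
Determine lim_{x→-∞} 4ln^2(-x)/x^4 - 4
The quotient is an ∞/∞ indeterminate form as x → -∞.
Compare growth rates of the dominant terms (exponentials ≫ polynomials ≫ logarithms), or apply L'Hôpital's rule; the quotient → 0.
Adding the constant: 0 - 4 = -4. Limit = -4.

Final answer: -4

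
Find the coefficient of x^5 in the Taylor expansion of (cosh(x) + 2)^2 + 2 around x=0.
Expand to order 5: (cosh(x) + 2)^2 + 2 = x^4/2 + 3·x^2 + 11 + O(x^6).
The coefficient of x^5 is 0.

Final answer: 0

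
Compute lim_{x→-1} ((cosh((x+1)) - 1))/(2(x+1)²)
Both numerator and denominator → 0 as x → -1; this is a 0/0 indeterminate form.
Expand each to leading order near x = -1: numerator ~ (x + 1)^2/2, denominator ~ 2·(x + 1)^2.
The limit of the ratio is 1/4.

Final answer: 1/4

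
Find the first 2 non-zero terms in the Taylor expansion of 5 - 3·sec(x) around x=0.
2 - 3·x^2/2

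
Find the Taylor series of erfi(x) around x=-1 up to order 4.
-erfi(1) + 2·e·(x + 1)/√(π) - 2·e·(x + 1)^2/√(π) + 2·e·(x + 1)^3/√(π) - 5·e·(x + 1)^4/(3·√(π))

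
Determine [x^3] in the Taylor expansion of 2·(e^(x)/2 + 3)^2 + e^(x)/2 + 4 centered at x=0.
Expand to order 3: 2·(e^(x)/2 + 3)^2 + e^(x)/2 + 4 = 7·x^3/4 + 17·x^2/4 + 15·x/2 + 29 + O(x^4).
The coefficient of x^3 is 7/4.

Final answer: 7/4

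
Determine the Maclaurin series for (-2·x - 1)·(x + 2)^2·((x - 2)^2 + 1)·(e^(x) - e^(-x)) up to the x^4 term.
40·x^4/3 - 26·x^3/3 - 88·x^2 - 40·x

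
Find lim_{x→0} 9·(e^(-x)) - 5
Direct substitution at x = 0 gives 4.

Final answer: 4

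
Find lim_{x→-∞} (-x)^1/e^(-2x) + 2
The quotient is an ∞/∞ indeterminate form as x → -∞.
Compare growth rates of the dominant terms (exponentials ≫ polynomials ≫ logarithms), or apply L'Hôpital's rule; the quotient → 0.
Adding the constant: 0 + 2 = 2. Limit = 2.

Final answer: 2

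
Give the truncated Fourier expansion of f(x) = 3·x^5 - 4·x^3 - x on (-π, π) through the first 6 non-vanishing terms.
(-128·π^2 + 6·π^4 + 766)·sin(x) + (-3·π^4 - 55/2 + 19·π^2)·sin(2·x) + (-64·π^2/9 + 110/27 + 2·π^4)·sin(3·x) + (-3·π^4/2 - 61/64 + 31·π^2/8)·sin(4·x) + (-64·π^2/25 + 134/625 + 6·π^4/5)·sin(5·x) + (-π^4 + 1/54 + 17·π^2/9)·sin(6·x)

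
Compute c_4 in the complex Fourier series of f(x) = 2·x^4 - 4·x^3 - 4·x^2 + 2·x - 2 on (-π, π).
Compute the real Fourier coefficients first: a_4 = -11/8 + π^2, b_4 = -7/4 + 2·π^2.
Then c_4 = (a_4 − i·b_4)/2 = -11/16 + π^2/2 - i·π^2 + 7·i/8.

Final answer: -11/16 + π^2/2 - i·π^2 + 7·i/8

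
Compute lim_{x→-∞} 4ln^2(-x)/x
This is an ∞/∞ indeterminate form as x → -∞.
Compare growth rates of the dominant terms (exponentials ≫ polynomials ≫ logarithms), or apply L'Hôpital's rule; the quotient → 0.
Limit = 0.

Final answer: 0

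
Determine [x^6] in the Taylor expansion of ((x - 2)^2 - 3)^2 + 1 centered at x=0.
Expand to order 6: ((x - 2)^2 - 3)^2 + 1 = x^4 - 8·x^3 + 18·x^2 - 8·x + 2 + O(x^7).
The coefficient of x^6 is 0.

Final answer: 0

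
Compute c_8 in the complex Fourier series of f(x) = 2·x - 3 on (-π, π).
Compute the real Fourier coefficients first: a_8 = 0, b_8 = -1/2.
Then c_8 = (a_8 − i·b_8)/2 = i/4.

Final answer: i/4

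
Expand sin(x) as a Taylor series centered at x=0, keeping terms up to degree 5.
x^5/120 - x^3/6 + x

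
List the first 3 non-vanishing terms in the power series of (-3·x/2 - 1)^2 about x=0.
9·x^2/4 + 3·x + 1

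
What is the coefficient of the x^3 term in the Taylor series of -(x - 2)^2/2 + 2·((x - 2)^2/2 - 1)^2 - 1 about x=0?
Expand to order 3: -(x - 2)^2/2 + 2·((x - 2)^2/2 - 1)^2 - 1 = -4·x^3 + 19·x^2/2 - 6·x - 1 + O(x^4).
The coefficient of x^3 is -4.

Final answer: -4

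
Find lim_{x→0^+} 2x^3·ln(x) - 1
The product is a 0·∞ indeterminate form at x → 0⁺.
Rewrite the product as 2·ln(x) / x^(-3) and apply L'Hôpital, or use the standard hierarchy x^(-3) ≫ |ln x| as x → 0⁺.
The indeterminate product → 0, so the limit = -1.

Final answer: -1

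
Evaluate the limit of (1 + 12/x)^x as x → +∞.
As x → +∞: this is the defining limit (1 + 12/x)^x → e^12.
Limit = e^(12).

Final answer: e^(12)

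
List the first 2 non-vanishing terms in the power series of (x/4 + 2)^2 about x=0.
x + 4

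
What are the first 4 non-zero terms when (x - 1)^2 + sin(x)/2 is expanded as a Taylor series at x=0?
-x^3/12 + x^2 - 3·x/2 + 1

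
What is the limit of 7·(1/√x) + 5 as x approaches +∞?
Evaluate the dominant behaviour as x → +∞; each term tends to a finite value or vanishes.
Limit = 5.

Final answer: 5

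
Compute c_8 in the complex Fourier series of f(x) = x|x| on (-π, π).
Compute the real Fourier coefficients first: a_8 = 0, b_8 = -π/4.
Then c_8 = (a_8 − i·b_8)/2 = i·π/8.

Final answer: i·π/8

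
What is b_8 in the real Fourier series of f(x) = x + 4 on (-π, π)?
b_8 = (1/π) ∫_{-π}^{π} f(x)·sin(8x) dx.
Evaluate the integral (use parity and integration by parts as needed): b_8 = -1/4.

Final answer: -1/4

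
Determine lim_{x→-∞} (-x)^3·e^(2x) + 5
The product is a 0·∞ indeterminate form at x → -∞.
Rewrite the product as (-x)^3 / e^(-2x) (an ∞/∞ form) and apply L'Hôpital, or use the standard hierarchy e^(2|x|) ≫ |(-x)^3| as x → -∞.
The indeterminate product → 0, so the limit = 5.

Final answer: 5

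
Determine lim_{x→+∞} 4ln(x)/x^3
This is an ∞/∞ indeterminate form as x → +∞.
The polynomial denominator x^3 dominates the logarithmic numerator (any positive power of x ≫ ln(x) as x → ∞), so the quotient → 0.
Limit = 0.

Final answer: 0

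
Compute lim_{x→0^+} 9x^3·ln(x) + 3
The product is a 0·∞ indeterminate form at x → 0⁺.
Rewrite the product as 9·ln(x) / x^(-3) and apply L'Hôpital, or use the standard hierarchy x^(-3) ≫ |ln x| as x → 0⁺.
The indeterminate product → 0, so the limit = 3.

Final answer: 3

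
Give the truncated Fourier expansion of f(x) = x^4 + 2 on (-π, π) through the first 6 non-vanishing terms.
(48 - 8·π^2)·cos(x) + (-3 + 2·π^2)·cos(2·x) + (16/27 - 8·π^2/9)·cos(3·x) + (-3/16 + π^2/2)·cos(4·x) + (48/625 - 8·π^2/25)·cos(5·x) + 2 + π^4/5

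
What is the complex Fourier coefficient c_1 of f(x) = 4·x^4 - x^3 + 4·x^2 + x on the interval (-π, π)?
Compute the real Fourier coefficients first: a_1 = 176 - 32·π^2, b_1 = 14 - 2·π^2.
Then c_1 = (a_1 − i·b_1)/2 = -16·π^2 + 88 - 7·i + i·π^2.

Final answer: -16·π^2 + 88 - 7·i + i·π^2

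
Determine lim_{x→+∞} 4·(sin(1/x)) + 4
Evaluate the dominant behaviour as x → +∞; each term tends to a finite value or vanishes.
Limit = 4.

Final answer: 4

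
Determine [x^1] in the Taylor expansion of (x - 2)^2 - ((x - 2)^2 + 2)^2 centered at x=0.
Expand to order 1: (x - 2)^2 - ((x - 2)^2 + 2)^2 = 44·x - 32 + O(x^2).
The coefficient of x^1 is 44.

Final answer: 44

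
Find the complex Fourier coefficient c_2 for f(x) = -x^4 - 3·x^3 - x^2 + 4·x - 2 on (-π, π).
Compute the real Fourier coefficients first: a_2 = 2 - 2·π^2, b_2 = -17/2 + 3·π^2.
Then c_2 = (a_2 − i·b_2)/2 = -π^2 + 1 - 3·i·π^2/2 + 17·i/4.

Final answer: -π^2 + 1 - 3·i·π^2/2 + 17·i/4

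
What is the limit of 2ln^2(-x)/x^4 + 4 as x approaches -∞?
The quotient is an ∞/∞ indeterminate form as x → -∞.
Compare growth rates of the dominant terms (exponentials ≫ polynomials ≫ logarithms), or apply L'Hôpital's rule; the quotient → 0.
Adding the constant: 0 + 4 = 4. Limit = 4.

Final answer: 4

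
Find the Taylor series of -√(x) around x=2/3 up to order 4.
-√(6)/3 - √(6)·(x - 2/3)/4 + 3·√(6)·(x - 2/3)^2/32 - 9·√(6)·(x - 2/3)^3/128 + 135·√(6)·(x - 2/3)^4/2048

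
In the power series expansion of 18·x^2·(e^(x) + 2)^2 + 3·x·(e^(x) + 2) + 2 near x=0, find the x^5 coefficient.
Expand to order 5: 18·x^2·(e^(x) + 2)^2 + 3·x·(e^(x) + 2) + 2 = 289·x^5/8 + 145·x^4/2 + 219·x^3/2 + 165·x^2 + 9·x + 2 + O(x^6).
The coefficient of x^5 is 289/8.

Final answer: 289/8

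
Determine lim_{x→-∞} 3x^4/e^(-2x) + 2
The quotient is an ∞/∞ indeterminate form as x → -∞.
Compare growth rates of the dominant terms (exponentials ≫ polynomials ≫ logarithms), or apply L'Hôpital's rule; the quotient → 0.
Adding the constant: 0 + 2 = 2. Limit = 2.

Final answer: 2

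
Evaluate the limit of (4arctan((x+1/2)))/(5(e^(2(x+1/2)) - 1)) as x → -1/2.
Both numerator and denominator → 0 as x → -1/2; this is a 0/0 indeterminate form.
Expand each to leading order near x = -1/2: numerator ~ 4·(x + 1/2), denominator ~ 10·(x + 1/2).
The limit of the ratio is 2/5.

Final answer: 2/5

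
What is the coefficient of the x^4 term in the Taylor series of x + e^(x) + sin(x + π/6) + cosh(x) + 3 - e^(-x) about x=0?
Expand to order 4: x + e^(x) + sin(x + π/6) + cosh(x) + 3 - e^(-x) = x^4/16 + x^3·(1/3 - √(3)/12) + x^2/4 + x·(√(3)/2 + 3) + 9/2 + O(x^5).
The coefficient of x^4 is 1/16.

Final answer: 1/16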